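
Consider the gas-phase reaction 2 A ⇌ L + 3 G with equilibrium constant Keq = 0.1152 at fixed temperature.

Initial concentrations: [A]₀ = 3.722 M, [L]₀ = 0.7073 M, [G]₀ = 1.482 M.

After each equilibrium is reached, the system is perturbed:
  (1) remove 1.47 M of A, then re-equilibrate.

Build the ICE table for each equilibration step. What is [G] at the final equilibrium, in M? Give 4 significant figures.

[G]_eq = 1.083 M

Q₀ = 0.1662 vs Keq = 0.1152 ⇒ Q>K, reverse
Step 1:
                   A          L          G
  Initial      3.722     0.7073      1.482
  Change      0.0827   -0.04135     -0.124
  Equil        3.805      0.666      1.358
  solve Keq expr → x = -0.04135; check Q = 0.1152
Then remove 1.47 M of A.
Step 2:
                   A          L          G
  Initial      2.335      0.666      1.358
  Change      0.1831   -0.09154    -0.2746
  Equil        2.518     0.5744      1.083
  solve Keq expr → x = -0.09154; check Q = 0.1152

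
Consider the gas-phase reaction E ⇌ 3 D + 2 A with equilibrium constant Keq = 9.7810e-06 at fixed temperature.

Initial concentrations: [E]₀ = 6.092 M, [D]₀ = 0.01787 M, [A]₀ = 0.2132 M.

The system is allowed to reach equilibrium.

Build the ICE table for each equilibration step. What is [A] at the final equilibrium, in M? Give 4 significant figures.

[A]_eq = 0.2644 M

Q₀ = 4.2578e-08 vs Keq = 9.7810e-06 ⇒ Q<K, forward
Step 1:
                   E          D          A
  I            6.092    0.01787     0.2132
  C          -0.0256    0.07681    0.05121
  E            6.066    0.09468     0.2644
  solve Keq expr → x = 0.0256; check Q = 9.7810e-06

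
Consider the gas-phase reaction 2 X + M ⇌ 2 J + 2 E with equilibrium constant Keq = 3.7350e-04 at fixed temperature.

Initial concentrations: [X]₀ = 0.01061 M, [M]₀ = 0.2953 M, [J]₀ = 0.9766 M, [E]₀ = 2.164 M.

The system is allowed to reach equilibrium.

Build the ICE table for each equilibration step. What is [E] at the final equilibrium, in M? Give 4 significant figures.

Q₀ = 1.3435e+05 vs Keq = 3.7350e-04 ⇒ Q>K, reverse
Step 1:
                    X           M           J           E
  init        0.01061      0.2953      0.9766       2.164
  Δ            0.9628      0.4814     -0.9628     -0.9628
  eq           0.9734      0.7767      0.0138       1.201
  solve Keq expr → x = -0.4814; check Q = 3.7350e-04

[E]_eq = 1.201 M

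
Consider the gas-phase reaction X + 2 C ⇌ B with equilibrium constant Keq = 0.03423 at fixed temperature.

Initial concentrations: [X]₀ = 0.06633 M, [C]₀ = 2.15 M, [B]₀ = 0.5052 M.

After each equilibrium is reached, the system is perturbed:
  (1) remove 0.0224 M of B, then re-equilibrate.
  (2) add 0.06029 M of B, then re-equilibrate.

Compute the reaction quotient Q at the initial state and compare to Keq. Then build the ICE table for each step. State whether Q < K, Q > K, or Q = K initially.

Q₀ = 1.648; Q > K (proceeds reverse)

Q₀ = 1.648 vs Keq = 0.03423 ⇒ Q>K, reverse
Step 1:
                  X         C         B
  Initial   0.06633      2.15    0.5052
  Change     0.3772    0.7543   -0.3772
  Equil      0.4435     2.904     0.128
  solve Keq expr → x = -0.3772; check Q = 0.03423
Then remove 0.0224 M of B.
Step 2:
                  X         C         B
  Initial    0.4435     2.904    0.1056
  Change   -0.01536  -0.03073   0.01536
  Equil      0.4281     2.874     0.121
  solve Keq expr → x = 0.01536; check Q = 0.03423
Then add 0.06029 M of B.
Step 3:
                  X         C         B
  Initial    0.4281     2.874    0.1813
  Change    0.04102   0.08203  -0.04102
  Equil      0.4691     2.956    0.1403
  solve Keq expr → x = -0.04102; check Q = 0.03423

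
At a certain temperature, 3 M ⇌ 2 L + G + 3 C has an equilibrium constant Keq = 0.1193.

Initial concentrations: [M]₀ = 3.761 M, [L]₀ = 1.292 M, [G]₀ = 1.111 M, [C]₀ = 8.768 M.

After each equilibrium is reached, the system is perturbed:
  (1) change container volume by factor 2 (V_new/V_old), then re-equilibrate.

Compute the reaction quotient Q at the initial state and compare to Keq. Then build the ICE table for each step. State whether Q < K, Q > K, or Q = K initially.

Q₀ = 23.5 vs Keq = 0.1193 ⇒ Q>K, reverse
Step 1:
                    M           L           G           C
  Initial       3.761       1.292       1.111       8.768
  Change        1.523      -1.015     -0.5076      -1.523
  Equil         5.284      0.2769      0.6034       7.245
  solve Keq expr → x = -0.5076; check Q = 0.1193
Then change container volume by factor 2 (V_new/V_old).
Step 2:
                    M           L           G           C
  Initial       2.642      0.1384      0.3017       3.623
  Change      -0.2173      0.1449     0.07243      0.2173
  Equil         2.425      0.2833      0.3742        3.84
  solve Keq expr → x = 0.07243; check Q = 0.1193

Q₀ = 23.5; Q > K (proceeds reverse)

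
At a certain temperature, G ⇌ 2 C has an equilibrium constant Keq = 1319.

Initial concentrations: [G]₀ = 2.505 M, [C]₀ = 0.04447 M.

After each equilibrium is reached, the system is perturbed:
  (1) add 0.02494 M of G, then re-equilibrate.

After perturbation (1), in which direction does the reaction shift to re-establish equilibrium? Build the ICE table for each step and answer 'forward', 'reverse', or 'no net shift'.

Q₀ = 7.8945e-04 vs Keq = 1319 ⇒ Q<K, forward
Step 1:
                  G         C
  Initial     2.505   0.04447
  Change     -2.486     4.972
  Equil     0.01908     5.016
  solve Keq expr → x = 2.486; check Q = 1319
Then add 0.02494 M of G.
Step 2:
                  G         C
  Initial   0.04402     5.016
  Change   -0.02456   0.04913
  Equil     0.01945     5.065
  solve Keq expr → x = 0.02456; check Q = 1319

Direction: forward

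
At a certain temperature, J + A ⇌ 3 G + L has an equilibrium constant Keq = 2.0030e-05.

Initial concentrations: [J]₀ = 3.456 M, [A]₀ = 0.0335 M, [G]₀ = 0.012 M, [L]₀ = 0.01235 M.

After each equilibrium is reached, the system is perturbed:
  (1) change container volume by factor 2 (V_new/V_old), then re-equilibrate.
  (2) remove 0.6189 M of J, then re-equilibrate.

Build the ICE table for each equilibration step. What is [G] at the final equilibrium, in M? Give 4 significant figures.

[G]_eq = 0.02592 M

Q₀ = 1.8433e-07 vs Keq = 2.0030e-05 ⇒ Q<K, forward
Step 1:
                    J           A           G           L
  Initial       3.456      0.0335       0.012     0.01235
  Change    -0.009932   -0.009932      0.0298    0.009932
  Equil         3.446     0.02357      0.0418     0.02228
  solve Keq expr → x = 0.009932; check Q = 2.0030e-05
Then change container volume by factor 2 (V_new/V_old).
Step 2:
                    J           A           G           L
  Initial       1.723     0.01178      0.0209     0.01114
  Change    -0.002548   -0.002548    0.007644    0.002548
  Equil          1.72    0.009236     0.02854     0.01369
  solve Keq expr → x = 0.002548; check Q = 2.0030e-05
Then remove 0.6189 M of J.
Step 3:
                    J           A           G           L
  Initial       1.102    0.009236     0.02854     0.01369
  Change   8.7321e-04  8.7321e-04    -0.00262 -8.7321e-04
  Equil         1.102     0.01011     0.02592     0.01282
  solve Keq expr → x = -8.7321e-04; check Q = 2.0030e-05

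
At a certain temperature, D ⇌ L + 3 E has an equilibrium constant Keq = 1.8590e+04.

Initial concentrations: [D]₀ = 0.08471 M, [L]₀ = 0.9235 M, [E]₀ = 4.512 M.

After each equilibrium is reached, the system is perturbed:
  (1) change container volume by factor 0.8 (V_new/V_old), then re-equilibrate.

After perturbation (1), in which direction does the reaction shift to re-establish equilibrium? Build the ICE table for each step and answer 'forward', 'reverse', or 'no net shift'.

Q₀ = 1001 vs Keq = 1.8590e+04 ⇒ Q<K, forward
Step 1:
                    D           L           E
  init        0.08471      0.9235       4.512
  Δ          -0.07894     0.07894      0.2368
  eq         0.005775       1.002       4.749
  solve Keq expr → x = 0.07894; check Q = 1.8590e+04
Then change container volume by factor 0.8 (V_new/V_old).
Step 2:
                    D           L           E
  init       0.007218       1.253       5.936
  Δ          0.006664   -0.006664    -0.01999
  eq          0.01388       1.246       5.916
  solve Keq expr → x = -0.006664; check Q = 1.8590e+04

Direction: reverse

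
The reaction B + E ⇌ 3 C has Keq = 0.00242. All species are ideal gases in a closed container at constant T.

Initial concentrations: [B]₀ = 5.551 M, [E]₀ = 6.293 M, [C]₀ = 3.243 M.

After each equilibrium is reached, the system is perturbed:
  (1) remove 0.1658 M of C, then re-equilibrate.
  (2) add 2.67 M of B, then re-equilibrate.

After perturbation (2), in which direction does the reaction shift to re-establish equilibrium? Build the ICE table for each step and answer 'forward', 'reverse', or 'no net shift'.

Direction: forward

Q₀ = 0.9764 vs Keq = 0.00242 ⇒ Q>K, reverse
Step 1:
                   B          E          C
  I            5.551      6.293      3.243
  C           0.9199     0.9199      -2.76
  E            6.471      7.213     0.4834
  solve Keq expr → x = -0.9199; check Q = 0.00242
Then remove 0.1658 M of C.
Step 2:
                   B          E          C
  I            6.471      7.213     0.3176
  C         -0.05441   -0.05441     0.1632
  E            6.416      7.158     0.4808
  solve Keq expr → x = 0.05441; check Q = 0.00242
Then add 2.67 M of B.
Step 3:
                   B          E          C
  I            9.086      7.158     0.4808
  C         -0.01942   -0.01942    0.05825
  E            9.067      7.139     0.5391
  solve Keq expr → x = 0.01942; check Q = 0.00242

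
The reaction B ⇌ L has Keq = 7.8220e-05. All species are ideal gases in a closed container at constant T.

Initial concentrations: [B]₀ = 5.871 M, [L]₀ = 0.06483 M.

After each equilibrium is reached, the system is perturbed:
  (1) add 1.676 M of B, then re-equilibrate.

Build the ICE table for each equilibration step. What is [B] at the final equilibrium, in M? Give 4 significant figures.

[B]_eq = 7.611 M

Q₀ = 0.01104 vs Keq = 7.8220e-05 ⇒ Q>K, reverse
Step 1:
                    B           L
  I             5.871     0.06483
  C           0.06437    -0.06437
  E             5.935  4.6426e-04
  solve Keq expr → x = -0.06437; check Q = 7.8220e-05
Then add 1.676 M of B.
Step 2:
                    B           L
  I             7.611  4.6426e-04
  C       -1.3109e-04  1.3109e-04
  E             7.611  5.9535e-04
  solve Keq expr → x = 1.3109e-04; check Q = 7.8220e-05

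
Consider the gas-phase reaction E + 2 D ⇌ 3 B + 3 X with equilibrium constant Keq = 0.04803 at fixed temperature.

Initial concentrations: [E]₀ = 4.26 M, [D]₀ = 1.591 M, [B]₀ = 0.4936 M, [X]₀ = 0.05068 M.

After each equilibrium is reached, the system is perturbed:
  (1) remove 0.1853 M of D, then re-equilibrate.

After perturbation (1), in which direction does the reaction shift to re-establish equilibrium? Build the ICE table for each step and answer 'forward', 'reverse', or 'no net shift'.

Direction: reverse

Q₀ = 1.4517e-06 vs Keq = 0.04803 ⇒ Q<K, forward
Step 1:
                    E           D           B           X
  Initial        4.26       1.591      0.4936     0.05068
  Change      -0.1899     -0.3797      0.5696      0.5696
  Equil          4.07       1.211       1.063      0.6203
  solve Keq expr → x = 0.1899; check Q = 0.04803
Then remove 0.1853 M of D.
Step 2:
                    E           D           B           X
  Initial        4.07       1.026       1.063      0.6203
  Change      0.01201     0.02401    -0.03602    -0.03602
  Equil         4.082        1.05       1.027      0.5843
  solve Keq expr → x = -0.01201; check Q = 0.04803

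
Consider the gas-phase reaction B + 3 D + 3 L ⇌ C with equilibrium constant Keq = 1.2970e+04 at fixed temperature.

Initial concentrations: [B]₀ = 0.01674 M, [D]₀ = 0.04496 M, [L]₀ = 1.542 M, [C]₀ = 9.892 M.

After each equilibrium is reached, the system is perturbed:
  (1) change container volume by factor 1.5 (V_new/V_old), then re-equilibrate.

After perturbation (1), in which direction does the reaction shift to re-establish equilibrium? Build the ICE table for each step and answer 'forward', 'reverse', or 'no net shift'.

Q₀ = 1.7734e+06 vs Keq = 1.2970e+04 ⇒ Q>K, reverse
Step 1:
                   B          D          L          C
  Initial    0.01674    0.04496      1.542      9.892
  Change      0.0347     0.1041     0.1041    -0.0347
  Equil      0.05144     0.1491      1.646      9.857
  solve Keq expr → x = -0.0347; check Q = 1.2970e+04
Then change container volume by factor 1.5 (V_new/V_old).
Step 2:
                   B          D          L          C
  Initial    0.03429    0.09938      1.097      6.572
  Change     0.02495    0.07485    0.07485   -0.02495
  Equil      0.05925     0.1742      1.172      6.547
  solve Keq expr → x = -0.02495; check Q = 1.2970e+04

Direction: reverse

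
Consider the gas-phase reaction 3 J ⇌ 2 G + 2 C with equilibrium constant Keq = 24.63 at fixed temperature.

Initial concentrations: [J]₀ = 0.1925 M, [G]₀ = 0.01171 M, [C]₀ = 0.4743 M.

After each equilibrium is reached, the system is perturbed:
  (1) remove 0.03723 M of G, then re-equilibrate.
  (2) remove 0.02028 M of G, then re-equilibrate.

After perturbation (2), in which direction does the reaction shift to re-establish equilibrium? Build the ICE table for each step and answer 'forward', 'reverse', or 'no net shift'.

Direction: forward

Q₀ = 0.004324 vs Keq = 24.63 ⇒ Q<K, forward
Step 1:
                   J          G          C
  init        0.1925    0.01171     0.4743
  Δ            -0.14    0.09336    0.09336
  eq         0.05247     0.1051     0.5677
  solve Keq expr → x = 0.04668; check Q = 24.63
Then remove 0.03723 M of G.
Step 2:
                   J          G          C
  init       0.05247    0.06784     0.5677
  Δ         -0.01033   0.006884   0.006884
  eq         0.04214    0.07472     0.5745
  solve Keq expr → x = 0.003442; check Q = 24.63
Then remove 0.02028 M of G.
Step 3:
                   J          G          C
  init       0.04214    0.05444     0.5745
  Δ        -0.006155   0.004104   0.004104
  eq         0.03598    0.05854     0.5786
  solve Keq expr → x = 0.002052; check Q = 24.63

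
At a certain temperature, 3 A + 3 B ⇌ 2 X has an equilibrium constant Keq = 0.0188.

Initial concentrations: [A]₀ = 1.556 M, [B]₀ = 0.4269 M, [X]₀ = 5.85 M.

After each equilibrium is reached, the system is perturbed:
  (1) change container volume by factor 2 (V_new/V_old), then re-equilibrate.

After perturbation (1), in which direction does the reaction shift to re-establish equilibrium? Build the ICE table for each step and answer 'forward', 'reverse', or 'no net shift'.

Q₀ = 116.8 vs Keq = 0.0188 ⇒ Q>K, reverse
Step 1:
                    A           B           X
  init          1.556      0.4269        5.85
  Δ             2.228       2.228      -1.485
  eq            3.784       2.655       4.365
  solve Keq expr → x = -0.7426; check Q = 0.0188
Then change container volume by factor 2 (V_new/V_old).
Step 2:
                    A           B           X
  init          1.892       1.327       2.182
  Δ            0.7224      0.7224     -0.4816
  eq            2.614        2.05       1.701
  solve Keq expr → x = -0.2408; check Q = 0.0188

Direction: reverse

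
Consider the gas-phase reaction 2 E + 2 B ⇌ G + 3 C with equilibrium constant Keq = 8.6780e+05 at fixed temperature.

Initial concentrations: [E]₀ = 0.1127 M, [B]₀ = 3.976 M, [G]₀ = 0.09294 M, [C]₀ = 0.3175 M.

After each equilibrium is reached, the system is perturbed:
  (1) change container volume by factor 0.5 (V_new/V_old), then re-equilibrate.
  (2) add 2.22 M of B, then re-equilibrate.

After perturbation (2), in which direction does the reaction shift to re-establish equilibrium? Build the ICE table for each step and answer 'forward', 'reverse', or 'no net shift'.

Q₀ = 0.01481 vs Keq = 8.6780e+05 ⇒ Q<K, forward
Step 1:
                   E          B          G          C
  init        0.1127      3.976    0.09294     0.3175
  Δ          -0.1127    -0.1127    0.05633      0.169
  eq      3.6428e-05      3.863     0.1493     0.4865
  solve Keq expr → x = 0.05633; check Q = 8.6780e+05
Then change container volume by factor 0.5 (V_new/V_old).
Step 2:
                   E          B          G          C
  init    7.2856e-05      7.727     0.2985      0.973
  Δ                0          0          0          0
  eq      7.2856e-05      7.727     0.2985      0.973
  solve Keq expr → x = 0; check Q = 8.6780e+05
Then add 2.22 M of B.
Step 3:
                   E          B          G          C
  init    7.2856e-05      9.947     0.2985      0.973
  Δ       -1.6258e-05 -1.6258e-05 8.1289e-06 2.4387e-05
  eq      5.6598e-05      9.947     0.2986      0.973
  solve Keq expr → x = 8.1289e-06; check Q = 8.6780e+05

Direction: forward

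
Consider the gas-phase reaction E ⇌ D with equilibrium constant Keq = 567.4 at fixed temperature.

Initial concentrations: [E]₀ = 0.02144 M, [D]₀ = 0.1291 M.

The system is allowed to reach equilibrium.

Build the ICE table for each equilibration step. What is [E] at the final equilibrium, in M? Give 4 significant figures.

[E]_eq = 2.6485e-04 M

Q₀ = 6.021 vs Keq = 567.4 ⇒ Q<K, forward
Step 1:
                  E         D
  I         0.02144    0.1291
  C        -0.02118   0.02118
  E       2.6485e-04    0.1503
  solve Keq expr → x = 0.02118; check Q = 567.4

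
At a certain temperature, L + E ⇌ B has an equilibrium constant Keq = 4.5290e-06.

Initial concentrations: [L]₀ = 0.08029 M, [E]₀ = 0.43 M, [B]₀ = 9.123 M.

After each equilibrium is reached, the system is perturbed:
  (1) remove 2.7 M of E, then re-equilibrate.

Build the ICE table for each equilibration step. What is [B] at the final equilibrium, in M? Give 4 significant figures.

Q₀ = 264.2 vs Keq = 4.5290e-06 ⇒ Q>K, reverse
Step 1:
                   L          E          B
  Initial    0.08029       0.43      9.123
  Change       9.123      9.123     -9.123
  Equil        9.203      9.553 3.9815e-04
  solve Keq expr → x = -9.123; check Q = 4.5290e-06
Then remove 2.7 M of E.
Step 2:
                   L          E          B
  Initial      9.203      6.853 3.9815e-04
  Change  1.1253e-04 1.1253e-04 -1.1253e-04
  Equil        9.203      6.853 2.8562e-04
  solve Keq expr → x = -1.1253e-04; check Q = 4.5290e-06

[B]_eq = 2.8562e-04 M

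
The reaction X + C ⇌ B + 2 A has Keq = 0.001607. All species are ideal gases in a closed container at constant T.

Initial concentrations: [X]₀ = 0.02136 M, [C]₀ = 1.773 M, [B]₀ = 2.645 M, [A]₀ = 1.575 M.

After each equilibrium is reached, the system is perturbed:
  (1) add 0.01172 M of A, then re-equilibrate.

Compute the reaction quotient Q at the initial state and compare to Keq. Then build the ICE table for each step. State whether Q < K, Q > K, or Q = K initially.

Q₀ = 173.3; Q > K (proceeds reverse)

Q₀ = 173.3 vs Keq = 0.001607 ⇒ Q>K, reverse
Step 1:
                    X           C           B           A
  I           0.02136       1.773       2.645       1.575
  C            0.7668      0.7668     -0.7668      -1.534
  E            0.7882        2.54       1.878     0.04139
  solve Keq expr → x = -0.7668; check Q = 0.001607
Then add 0.01172 M of A.
Step 2:
                    X           C           B           A
  I            0.7882        2.54       1.878     0.05311
  C           0.00573     0.00573    -0.00573    -0.01146
  E            0.7939       2.546       1.872     0.04165
  solve Keq expr → x = -0.00573; check Q = 0.001607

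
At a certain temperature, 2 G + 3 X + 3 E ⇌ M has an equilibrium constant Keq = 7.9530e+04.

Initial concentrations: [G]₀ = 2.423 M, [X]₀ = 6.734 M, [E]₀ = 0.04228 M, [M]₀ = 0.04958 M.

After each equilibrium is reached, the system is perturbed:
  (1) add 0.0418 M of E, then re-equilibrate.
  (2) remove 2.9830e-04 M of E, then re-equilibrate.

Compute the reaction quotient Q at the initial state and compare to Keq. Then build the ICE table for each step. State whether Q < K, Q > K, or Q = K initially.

Q₀ = 0.3659 vs Keq = 7.9530e+04 ⇒ Q<K, forward
Step 1:
                   G          X          E          M
  Initial      2.423      6.734    0.04228    0.04958
  Change    -0.02767   -0.04151   -0.04151    0.01384
  Equil        2.395      6.692 7.7397e-04    0.06342
  solve Keq expr → x = 0.01384; check Q = 7.9530e+04
Then add 0.0418 M of E.
Step 2:
                   G          X          E          M
  Initial      2.395      6.692    0.04257    0.06342
  Change    -0.02782   -0.04174   -0.04174    0.01391
  Equil        2.368      6.651 8.3856e-04    0.07733
  solve Keq expr → x = 0.01391; check Q = 7.9530e+04
Then remove 2.9830e-04 M of E.
Step 3:
                   G          X          E          M
  Initial      2.368      6.651 5.4026e-04    0.07733
  Change  1.9857e-04 2.9786e-04 2.9786e-04 -9.9286e-05
  Equil        2.368      6.651 8.3812e-04    0.07723
  solve Keq expr → x = -9.9286e-05; check Q = 7.9530e+04

Q₀ = 0.3659; Q < K (proceeds forward)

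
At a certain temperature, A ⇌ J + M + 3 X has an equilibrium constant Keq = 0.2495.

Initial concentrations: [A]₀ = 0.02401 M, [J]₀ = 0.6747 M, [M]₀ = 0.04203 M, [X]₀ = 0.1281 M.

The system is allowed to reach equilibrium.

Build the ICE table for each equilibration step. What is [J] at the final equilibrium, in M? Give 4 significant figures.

[J]_eq = 0.6973 M

Q₀ = 0.002483 vs Keq = 0.2495 ⇒ Q<K, forward
Step 1:
                    A           J           M           X
  I           0.02401      0.6747     0.04203      0.1281
  C          -0.02265     0.02265     0.02265     0.06794
  E          0.001362      0.6973     0.06468       0.196
  solve Keq expr → x = 0.02265; check Q = 0.2495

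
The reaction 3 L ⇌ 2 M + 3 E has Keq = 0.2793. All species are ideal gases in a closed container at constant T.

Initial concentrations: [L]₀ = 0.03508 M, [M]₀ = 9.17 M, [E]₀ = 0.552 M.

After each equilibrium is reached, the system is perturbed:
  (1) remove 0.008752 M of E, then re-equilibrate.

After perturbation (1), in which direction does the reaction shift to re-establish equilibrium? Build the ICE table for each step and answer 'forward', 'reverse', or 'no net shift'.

Direction: forward

Q₀ = 3.2763e+05 vs Keq = 0.2793 ⇒ Q>K, reverse
Step 1:
                   L          M          E
  I          0.03508       9.17      0.552
  C           0.4742    -0.3161    -0.4742
  E           0.5093      8.854    0.07779
  solve Keq expr → x = -0.1581; check Q = 0.2793
Then remove 0.008752 M of E.
Step 2:
                   L          M          E
  I           0.5093      8.854    0.06903
  C        -0.007567   0.005045   0.007567
  E           0.5017      8.859     0.0766
  solve Keq expr → x = 0.002522; check Q = 0.2793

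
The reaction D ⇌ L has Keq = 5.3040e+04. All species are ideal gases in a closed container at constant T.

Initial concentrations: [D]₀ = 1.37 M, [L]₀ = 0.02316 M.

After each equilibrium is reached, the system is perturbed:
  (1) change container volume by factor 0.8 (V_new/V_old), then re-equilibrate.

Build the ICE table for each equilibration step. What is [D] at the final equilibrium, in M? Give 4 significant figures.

Q₀ = 0.01691 vs Keq = 5.3040e+04 ⇒ Q<K, forward
Step 1:
                   D          L
  Initial       1.37    0.02316
  Change       -1.37       1.37
  Equil   2.6266e-05      1.393
  solve Keq expr → x = 1.37; check Q = 5.3040e+04
Then change container volume by factor 0.8 (V_new/V_old).
Step 2:
                   D          L
  Initial 3.2832e-05      1.741
  Change           0          0
  Equil   3.2832e-05      1.741
  solve Keq expr → x = 0; check Q = 5.3040e+04

[D]_eq = 3.2832e-05 M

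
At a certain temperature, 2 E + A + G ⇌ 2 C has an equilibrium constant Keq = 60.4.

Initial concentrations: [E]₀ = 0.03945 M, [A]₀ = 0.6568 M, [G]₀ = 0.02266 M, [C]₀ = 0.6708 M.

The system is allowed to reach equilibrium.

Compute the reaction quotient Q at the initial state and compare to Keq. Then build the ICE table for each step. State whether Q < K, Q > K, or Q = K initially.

Q₀ = 1.9427e+04; Q > K (proceeds reverse)

Q₀ = 1.9427e+04 vs Keq = 60.4 ⇒ Q>K, reverse
Step 1:
                  E         A         G         C
  init      0.03945    0.6568   0.02266    0.6708
  Δ          0.1791   0.08957   0.08957   -0.1791
  eq         0.2186    0.7464    0.1122    0.4917
  solve Keq expr → x = -0.08957; check Q = 60.4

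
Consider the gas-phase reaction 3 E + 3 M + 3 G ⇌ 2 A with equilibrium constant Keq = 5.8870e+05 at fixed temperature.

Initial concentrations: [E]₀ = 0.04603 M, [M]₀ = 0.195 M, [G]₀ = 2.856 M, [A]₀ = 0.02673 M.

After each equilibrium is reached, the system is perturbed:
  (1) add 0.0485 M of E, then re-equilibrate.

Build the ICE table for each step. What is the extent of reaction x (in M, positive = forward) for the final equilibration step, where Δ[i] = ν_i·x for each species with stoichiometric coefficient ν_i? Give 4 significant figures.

x = 0.01494 M

Q₀ = 42.41 vs Keq = 5.8870e+05 ⇒ Q<K, forward
Step 1:
                    E           M           G           A
  Initial     0.04603       0.195       2.856     0.02673
  Change     -0.04203    -0.04203    -0.04203     0.02802
  Equil      0.003997       0.153       2.814     0.05475
  solve Keq expr → x = 0.01401; check Q = 5.8870e+05
Then add 0.0485 M of E.
Step 2:
                    E           M           G           A
  Initial      0.0525       0.153       2.814     0.05475
  Change     -0.04482    -0.04482    -0.04482     0.02988
  Equil       0.00768      0.1081       2.769     0.08463
  solve Keq expr → x = 0.01494; check Q = 5.8870e+05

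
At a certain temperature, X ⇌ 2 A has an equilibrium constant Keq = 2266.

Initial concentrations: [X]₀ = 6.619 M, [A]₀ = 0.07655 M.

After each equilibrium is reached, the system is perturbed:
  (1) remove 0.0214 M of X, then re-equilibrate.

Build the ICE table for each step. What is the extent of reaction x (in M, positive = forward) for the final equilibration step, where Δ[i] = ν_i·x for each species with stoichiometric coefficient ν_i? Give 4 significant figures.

x = -0.02091 M

Q₀ = 8.8532e-04 vs Keq = 2266 ⇒ Q<K, forward
Step 1:
                  X         A
  I           6.619   0.07655
  C          -6.543     13.09
  E         0.07645     13.16
  solve Keq expr → x = 6.543; check Q = 2266
Then remove 0.0214 M of X.
Step 2:
                  X         A
  I         0.05505     13.16
  C         0.02091  -0.04183
  E         0.07596     13.12
  solve Keq expr → x = -0.02091; check Q = 2266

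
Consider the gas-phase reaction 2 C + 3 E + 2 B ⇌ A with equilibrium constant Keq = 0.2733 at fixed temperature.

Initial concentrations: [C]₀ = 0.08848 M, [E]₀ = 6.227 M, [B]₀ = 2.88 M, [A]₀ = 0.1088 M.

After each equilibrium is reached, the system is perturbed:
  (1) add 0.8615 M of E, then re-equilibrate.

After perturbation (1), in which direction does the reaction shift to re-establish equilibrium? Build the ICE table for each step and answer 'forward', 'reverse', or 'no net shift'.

Q₀ = 0.006939 vs Keq = 0.2733 ⇒ Q<K, forward
Step 1:
                   C          E          B          A
  Initial    0.08848      6.227       2.88     0.1088
  Change    -0.07138    -0.1071   -0.07138    0.03569
  Equil       0.0171       6.12      2.809     0.1445
  solve Keq expr → x = 0.03569; check Q = 0.2733
Then add 0.8615 M of E.
Step 2:
                   C          E          B          A
  Initial     0.0171      6.981      2.809     0.1445
  Change   -0.002965  -0.004448  -0.002965   0.001483
  Equil      0.01413      6.977      2.806      0.146
  solve Keq expr → x = 0.001483; check Q = 0.2733

Direction: forward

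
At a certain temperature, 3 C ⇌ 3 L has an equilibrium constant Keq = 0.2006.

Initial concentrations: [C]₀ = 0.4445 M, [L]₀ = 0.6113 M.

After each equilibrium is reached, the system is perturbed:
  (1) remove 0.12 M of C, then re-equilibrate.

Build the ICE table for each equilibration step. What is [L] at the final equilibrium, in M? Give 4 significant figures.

Q₀ = 2.601 vs Keq = 0.2006 ⇒ Q>K, reverse
Step 1:
                   C          L
  Initial     0.4445     0.6113
  Change      0.2215    -0.2215
  Equil        0.666     0.3898
  solve Keq expr → x = -0.07382; check Q = 0.2006
Then remove 0.12 M of C.
Step 2:
                   C          L
  Initial      0.546     0.3898
  Change     0.04431   -0.04431
  Equil       0.5903     0.3455
  solve Keq expr → x = -0.01477; check Q = 0.2006

[L]_eq = 0.3455 M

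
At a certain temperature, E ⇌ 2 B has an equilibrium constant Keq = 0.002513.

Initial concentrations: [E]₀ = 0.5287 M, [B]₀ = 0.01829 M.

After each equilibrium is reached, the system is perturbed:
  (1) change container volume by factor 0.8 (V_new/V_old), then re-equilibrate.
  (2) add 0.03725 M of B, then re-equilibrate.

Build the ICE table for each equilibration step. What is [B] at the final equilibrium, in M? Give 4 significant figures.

[B]_eq = 0.04105 M

Q₀ = 6.3273e-04 vs Keq = 0.002513 ⇒ Q<K, forward
Step 1:
                    E           B
  init         0.5287     0.01829
  Δ         -0.008926     0.01785
  eq           0.5198     0.03614
  solve Keq expr → x = 0.008926; check Q = 0.002513
Then change container volume by factor 0.8 (V_new/V_old).
Step 2:
                    E           B
  init         0.6497     0.04518
  Δ          0.002348   -0.004696
  eq           0.6521     0.04048
  solve Keq expr → x = -0.002348; check Q = 0.002513
Then add 0.03725 M of B.
Step 3:
                    E           B
  init         0.6521     0.07773
  Δ           0.01834    -0.03668
  eq           0.6704     0.04105
  solve Keq expr → x = -0.01834; check Q = 0.002513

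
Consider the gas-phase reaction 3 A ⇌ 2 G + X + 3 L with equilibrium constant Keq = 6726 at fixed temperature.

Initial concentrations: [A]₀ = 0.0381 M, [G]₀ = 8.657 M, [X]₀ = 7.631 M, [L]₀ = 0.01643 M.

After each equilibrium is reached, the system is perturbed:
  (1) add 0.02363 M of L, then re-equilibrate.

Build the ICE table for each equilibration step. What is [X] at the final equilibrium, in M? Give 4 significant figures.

Q₀ = 45.86 vs Keq = 6726 ⇒ Q<K, forward
Step 1:
                    A           G           X           L
  init         0.0381       8.657       7.631     0.01643
  Δ          -0.02143     0.01429    0.007143     0.02143
  eq          0.01667       8.671       7.638     0.03786
  solve Keq expr → x = 0.007143; check Q = 6726
Then add 0.02363 M of L.
Step 2:
                    A           G           X           L
  init        0.01667       8.671       7.638     0.06149
  Δ          0.007216   -0.004811   -0.002405   -0.007216
  eq          0.02389       8.666       7.636     0.05427
  solve Keq expr → x = -0.002405; check Q = 6726

[X]_eq = 7.636 M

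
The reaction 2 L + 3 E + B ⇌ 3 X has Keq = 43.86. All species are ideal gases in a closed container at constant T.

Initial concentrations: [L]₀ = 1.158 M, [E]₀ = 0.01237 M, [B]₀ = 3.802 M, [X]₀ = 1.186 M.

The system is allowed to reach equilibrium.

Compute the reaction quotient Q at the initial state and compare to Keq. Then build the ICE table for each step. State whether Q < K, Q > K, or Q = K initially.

Q₀ = 1.7287e+05 vs Keq = 43.86 ⇒ Q>K, reverse
Step 1:
                   L          E          B          X
  Initial      1.158    0.01237      3.802      1.186
  Change     0.09915     0.1487    0.04957    -0.1487
  Equil        1.257     0.1611      3.852      1.037
  solve Keq expr → x = -0.04957; check Q = 43.86

Q₀ = 1.7287e+05; Q > K (proceeds reverse)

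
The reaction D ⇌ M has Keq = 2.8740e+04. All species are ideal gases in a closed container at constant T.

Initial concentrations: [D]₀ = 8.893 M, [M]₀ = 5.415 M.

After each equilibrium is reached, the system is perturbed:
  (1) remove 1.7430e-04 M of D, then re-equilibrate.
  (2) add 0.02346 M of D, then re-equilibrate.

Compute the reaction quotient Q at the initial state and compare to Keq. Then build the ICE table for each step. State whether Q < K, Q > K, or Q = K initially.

Q₀ = 0.6089 vs Keq = 2.8740e+04 ⇒ Q<K, forward
Step 1:
                    D           M
  Initial       8.893       5.415
  Change       -8.893       8.893
  Equil    4.9783e-04       14.31
  solve Keq expr → x = 8.893; check Q = 2.8740e+04
Then remove 1.7430e-04 M of D.
Step 2:
                    D           M
  Initial  3.2353e-04       14.31
  Change   1.7429e-04 -1.7429e-04
  Equil    4.9782e-04       14.31
  solve Keq expr → x = -1.7429e-04; check Q = 2.8740e+04
Then add 0.02346 M of D.
Step 3:
                    D           M
  Initial     0.02396       14.31
  Change     -0.02346     0.02346
  Equil    4.9864e-04       14.33
  solve Keq expr → x = 0.02346; check Q = 2.8740e+04

Q₀ = 0.6089; Q < K (proceeds forward)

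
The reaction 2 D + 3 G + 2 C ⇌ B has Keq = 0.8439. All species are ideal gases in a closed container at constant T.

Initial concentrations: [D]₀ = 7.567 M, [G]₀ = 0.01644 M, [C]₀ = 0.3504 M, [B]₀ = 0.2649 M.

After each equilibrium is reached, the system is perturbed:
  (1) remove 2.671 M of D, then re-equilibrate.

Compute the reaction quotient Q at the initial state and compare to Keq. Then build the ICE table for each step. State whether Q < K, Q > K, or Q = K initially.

Q₀ = 8480 vs Keq = 0.8439 ⇒ Q>K, reverse
Step 1:
                   D          G          C          B
  Initial      7.567    0.01644     0.3504     0.2649
  Change      0.1527     0.2291     0.1527   -0.07637
  Equil         7.72     0.2456     0.5031     0.1885
  solve Keq expr → x = -0.07637; check Q = 0.8439
Then remove 2.671 M of D.
Step 2:
                   D          G          C          B
  Initial      5.049     0.2456     0.5031     0.1885
  Change     0.03601    0.05401    0.03601     -0.018
  Equil        5.085     0.2996     0.5392     0.1705
  solve Keq expr → x = -0.018; check Q = 0.8439

Q₀ = 8480; Q > K (proceeds reverse)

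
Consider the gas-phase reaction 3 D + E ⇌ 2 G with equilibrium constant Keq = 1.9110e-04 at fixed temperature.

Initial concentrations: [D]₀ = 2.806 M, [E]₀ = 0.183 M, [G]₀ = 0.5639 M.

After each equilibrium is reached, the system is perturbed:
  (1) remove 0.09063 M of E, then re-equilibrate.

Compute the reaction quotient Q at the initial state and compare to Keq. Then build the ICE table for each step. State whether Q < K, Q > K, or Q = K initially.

Q₀ = 0.07865 vs Keq = 1.9110e-04 ⇒ Q>K, reverse
Step 1:
                  D         E         G
  init        2.806     0.183    0.5639
  Δ          0.7541    0.2514   -0.5027
  eq           3.56    0.4344    0.0612
  solve Keq expr → x = -0.2514; check Q = 1.9110e-04
Then remove 0.09063 M of E.
Step 2:
                  D         E         G
  init         3.56    0.3437    0.0612
  Δ        0.009437  0.003146 -0.006292
  eq          3.569    0.3469   0.05491
  solve Keq expr → x = -0.003146; check Q = 1.9110e-04

Q₀ = 0.07865; Q > K (proceeds reverse)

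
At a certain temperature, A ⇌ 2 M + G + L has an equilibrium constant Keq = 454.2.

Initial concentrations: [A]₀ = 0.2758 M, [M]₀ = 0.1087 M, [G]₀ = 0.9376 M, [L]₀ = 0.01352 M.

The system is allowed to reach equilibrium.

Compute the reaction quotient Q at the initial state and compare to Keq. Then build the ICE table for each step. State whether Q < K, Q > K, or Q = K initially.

Q₀ = 5.4307e-04; Q < K (proceeds forward)

Q₀ = 5.4307e-04 vs Keq = 454.2 ⇒ Q<K, forward
Step 1:
                  A         M         G         L
  Initial    0.2758    0.1087    0.9376   0.01352
  Change    -0.2755    0.5509    0.2755    0.2755
  Equil   3.3582e-04    0.6596     1.213     0.289
  solve Keq expr → x = 0.2755; check Q = 454.2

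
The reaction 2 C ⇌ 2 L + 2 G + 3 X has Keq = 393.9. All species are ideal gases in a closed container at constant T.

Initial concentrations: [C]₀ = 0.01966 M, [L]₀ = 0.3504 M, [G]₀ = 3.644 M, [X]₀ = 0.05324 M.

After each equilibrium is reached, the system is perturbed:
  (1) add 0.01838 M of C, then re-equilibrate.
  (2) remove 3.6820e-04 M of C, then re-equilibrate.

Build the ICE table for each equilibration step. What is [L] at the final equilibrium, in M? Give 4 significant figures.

Q₀ = 0.6365 vs Keq = 393.9 ⇒ Q<K, forward
Step 1:
                  C         L         G         X
  I         0.01966    0.3504     3.644   0.05324
  C        -0.01811   0.01811   0.01811   0.02716
  E         0.00155    0.3685     3.662    0.0804
  solve Keq expr → x = 0.009055; check Q = 393.9
Then add 0.01838 M of C.
Step 2:
                  C         L         G         X
  I         0.01993    0.3685     3.662    0.0804
  C        -0.01744   0.01744   0.01744   0.02616
  E        0.002489     0.386      3.68    0.1066
  solve Keq expr → x = 0.008721; check Q = 393.9
Then remove 3.6820e-04 M of C.
Step 3:
                  C         L         G         X
  I        0.002121     0.386      3.68    0.1066
  C       3.4750e-04 -3.4750e-04 -3.4750e-04 -5.2125e-04
  E        0.002469    0.3856     3.679     0.106
  solve Keq expr → x = -1.7375e-04; check Q = 393.9

[L]_eq = 0.3856 M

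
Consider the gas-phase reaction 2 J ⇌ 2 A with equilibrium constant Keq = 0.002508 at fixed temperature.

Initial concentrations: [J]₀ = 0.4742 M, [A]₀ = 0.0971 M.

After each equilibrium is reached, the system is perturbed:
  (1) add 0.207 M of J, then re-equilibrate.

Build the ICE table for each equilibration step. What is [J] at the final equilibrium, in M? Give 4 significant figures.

Q₀ = 0.04193 vs Keq = 0.002508 ⇒ Q>K, reverse
Step 1:
                    J           A
  init         0.4742      0.0971
  Δ           0.06985    -0.06985
  eq           0.5441     0.02725
  solve Keq expr → x = -0.03493; check Q = 0.002508
Then add 0.207 M of J.
Step 2:
                    J           A
  init         0.7511     0.02725
  Δ         -0.009872    0.009872
  eq           0.7412     0.03712
  solve Keq expr → x = 0.004936; check Q = 0.002508

[J]_eq = 0.7412 M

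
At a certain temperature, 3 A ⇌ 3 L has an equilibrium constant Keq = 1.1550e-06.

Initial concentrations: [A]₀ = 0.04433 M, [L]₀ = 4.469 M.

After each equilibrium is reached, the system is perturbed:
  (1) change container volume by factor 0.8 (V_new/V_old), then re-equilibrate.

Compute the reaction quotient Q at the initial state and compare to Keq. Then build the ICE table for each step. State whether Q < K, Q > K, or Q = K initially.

Q₀ = 1.0246e+06; Q > K (proceeds reverse)

Q₀ = 1.0246e+06 vs Keq = 1.1550e-06 ⇒ Q>K, reverse
Step 1:
                   A          L
  Initial    0.04433      4.469
  Change       4.422     -4.422
  Equil        4.466    0.04686
  solve Keq expr → x = -1.474; check Q = 1.1550e-06
Then change container volume by factor 0.8 (V_new/V_old).
Step 2:
                   A          L
  Initial      5.583    0.05858
  Change           0          0
  Equil        5.583    0.05858
  solve Keq expr → x = 0; check Q = 1.1550e-06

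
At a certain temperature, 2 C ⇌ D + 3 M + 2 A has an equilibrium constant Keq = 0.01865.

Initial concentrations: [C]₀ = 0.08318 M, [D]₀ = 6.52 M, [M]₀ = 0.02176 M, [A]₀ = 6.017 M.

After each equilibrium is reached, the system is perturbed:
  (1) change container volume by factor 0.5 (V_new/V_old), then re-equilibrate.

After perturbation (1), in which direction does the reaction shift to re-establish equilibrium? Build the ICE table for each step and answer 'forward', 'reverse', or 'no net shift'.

Q₀ = 0.3515 vs Keq = 0.01865 ⇒ Q>K, reverse
Step 1:
                  C         D         M         A
  Initial   0.08318      6.52   0.02176     6.017
  Change   0.008676 -0.004338  -0.01301 -0.008676
  Equil     0.09186     6.516  0.008746     6.008
  solve Keq expr → x = -0.004338; check Q = 0.01865
Then change container volume by factor 0.5 (V_new/V_old).
Step 2:
                  C         D         M         A
  Initial    0.1837     13.03   0.01749     12.02
  Change   0.006916 -0.003458  -0.01037 -0.006916
  Equil      0.1906     13.03  0.007118     12.01
  solve Keq expr → x = -0.003458; check Q = 0.01865

Direction: reverse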